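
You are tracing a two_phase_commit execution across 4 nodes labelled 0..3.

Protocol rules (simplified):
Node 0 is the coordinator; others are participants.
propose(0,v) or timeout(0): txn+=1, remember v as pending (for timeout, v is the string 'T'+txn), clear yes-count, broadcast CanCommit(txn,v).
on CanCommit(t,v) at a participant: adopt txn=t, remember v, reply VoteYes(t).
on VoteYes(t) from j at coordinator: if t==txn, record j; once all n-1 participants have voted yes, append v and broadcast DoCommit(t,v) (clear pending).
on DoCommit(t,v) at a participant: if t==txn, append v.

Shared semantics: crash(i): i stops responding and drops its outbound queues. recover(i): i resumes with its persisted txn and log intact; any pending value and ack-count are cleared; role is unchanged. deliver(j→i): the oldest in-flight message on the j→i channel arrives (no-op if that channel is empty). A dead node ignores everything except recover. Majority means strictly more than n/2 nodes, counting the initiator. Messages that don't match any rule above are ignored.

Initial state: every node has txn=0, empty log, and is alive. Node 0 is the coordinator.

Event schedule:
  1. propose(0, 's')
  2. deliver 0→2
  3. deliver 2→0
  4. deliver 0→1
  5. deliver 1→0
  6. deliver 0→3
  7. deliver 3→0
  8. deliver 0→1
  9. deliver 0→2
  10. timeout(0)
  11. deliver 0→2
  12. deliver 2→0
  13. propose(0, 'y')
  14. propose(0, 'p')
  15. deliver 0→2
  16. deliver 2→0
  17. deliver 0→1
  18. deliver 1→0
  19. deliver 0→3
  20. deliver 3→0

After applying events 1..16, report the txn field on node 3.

1

step 1 propose(0,'s'): 0={coor,t=1,log=-}
step 2 deliver 0→2: 2={part,t=1,log=-}
step 3 deliver 2→0: —
step 4 deliver 0→1: 1={part,t=1,log=-}
step 5 deliver 1→0: —
step 6 deliver 0→3: 3={part,t=1,log=-}
step 7 deliver 3→0: 0={coor,t=1,log=s}
step 8 deliver 0→1: 1={part,t=1,log=s}
step 9 deliver 0→2: 2={part,t=1,log=s}
step 10 timeout(0): 0={coor,t=2,log=s}
step 11 deliver 0→2: 2={part,t=2,log=s}
step 12 deliver 2→0: —
step 13 propose(0,'y'): 0={coor,t=3,log=s}
step 14 propose(0,'p'): 0={coor,t=4,log=s}
step 15 deliver 0→2: 2={part,t=3,log=s}
step 16 deliver 2→0: —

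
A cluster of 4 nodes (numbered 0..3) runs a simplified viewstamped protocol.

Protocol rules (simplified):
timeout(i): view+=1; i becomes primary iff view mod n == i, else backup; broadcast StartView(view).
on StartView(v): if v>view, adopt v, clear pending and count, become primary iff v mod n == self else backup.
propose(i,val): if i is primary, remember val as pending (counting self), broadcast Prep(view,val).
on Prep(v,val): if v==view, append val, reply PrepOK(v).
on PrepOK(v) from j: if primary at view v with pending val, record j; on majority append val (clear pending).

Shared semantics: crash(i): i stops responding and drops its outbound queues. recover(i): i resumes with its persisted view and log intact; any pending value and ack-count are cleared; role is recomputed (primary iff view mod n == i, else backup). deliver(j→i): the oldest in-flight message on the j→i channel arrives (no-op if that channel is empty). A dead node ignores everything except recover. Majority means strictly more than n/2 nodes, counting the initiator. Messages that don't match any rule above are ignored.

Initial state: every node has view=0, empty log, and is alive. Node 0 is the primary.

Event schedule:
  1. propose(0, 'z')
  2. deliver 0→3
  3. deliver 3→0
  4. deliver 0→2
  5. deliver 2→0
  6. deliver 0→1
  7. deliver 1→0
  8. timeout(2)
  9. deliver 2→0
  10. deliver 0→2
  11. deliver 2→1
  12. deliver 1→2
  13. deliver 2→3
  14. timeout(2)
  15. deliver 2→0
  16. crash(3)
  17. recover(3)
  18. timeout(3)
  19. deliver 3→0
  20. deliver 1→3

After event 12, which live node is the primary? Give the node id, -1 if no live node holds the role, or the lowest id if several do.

1

step 1 propose(0,'z'): —
step 2 deliver 0→3: 3={back,v=0,log=z}
step 3 deliver 3→0: —
step 4 deliver 0→2: 2={back,v=0,log=z}
step 5 deliver 2→0: 0={prim,v=0,log=z}
step 6 deliver 0→1: 1={back,v=0,log=z}
step 7 deliver 1→0: —
step 8 timeout(2): 2={back,v=1,log=z}
step 9 deliver 2→0: 0={back,v=1,log=z}
step 10 deliver 0→2: —
step 11 deliver 2→1: 1={prim,v=1,log=z}
step 12 deliver 1→2: —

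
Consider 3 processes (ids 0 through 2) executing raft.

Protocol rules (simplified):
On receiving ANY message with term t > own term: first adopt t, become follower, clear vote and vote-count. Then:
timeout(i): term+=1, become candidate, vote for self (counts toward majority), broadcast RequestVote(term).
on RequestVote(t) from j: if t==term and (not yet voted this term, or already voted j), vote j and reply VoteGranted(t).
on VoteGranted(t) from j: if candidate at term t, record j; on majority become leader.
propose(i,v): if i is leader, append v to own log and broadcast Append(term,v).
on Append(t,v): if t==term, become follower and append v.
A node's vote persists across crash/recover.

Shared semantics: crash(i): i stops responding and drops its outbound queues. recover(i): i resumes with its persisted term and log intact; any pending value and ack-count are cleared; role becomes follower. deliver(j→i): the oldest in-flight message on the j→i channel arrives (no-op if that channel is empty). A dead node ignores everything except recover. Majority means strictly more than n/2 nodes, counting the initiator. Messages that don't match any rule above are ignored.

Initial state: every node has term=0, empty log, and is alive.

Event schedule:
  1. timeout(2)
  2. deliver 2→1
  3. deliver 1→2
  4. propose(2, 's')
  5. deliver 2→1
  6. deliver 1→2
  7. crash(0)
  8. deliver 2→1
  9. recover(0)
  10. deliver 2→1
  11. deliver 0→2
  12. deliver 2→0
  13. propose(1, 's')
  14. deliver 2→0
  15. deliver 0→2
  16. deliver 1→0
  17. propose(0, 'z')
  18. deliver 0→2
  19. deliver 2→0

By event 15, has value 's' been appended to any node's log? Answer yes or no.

yes

step 1 timeout(2): 2={cand,t=1,log=-}
step 2 deliver 2→1: 1={foll,t=1,log=-}
step 3 deliver 1→2: 2={lead,t=1,log=-}
step 4 propose(2,'s'): 2={lead,t=1,log=s}
step 5 deliver 2→1: 1={foll,t=1,log=s}
step 6 deliver 1→2: —
step 7 crash(0): 0={✗foll,t=0,log=-}
step 8 deliver 2→1: —
step 9 recover(0): 0={foll,t=0,log=-}
step 10 deliver 2→1: —
step 11 deliver 0→2: —
step 12 deliver 2→0: 0={foll,t=1,log=-}
step 13 propose(1,'s'): —
step 14 deliver 2→0: 0={foll,t=1,log=s}
step 15 deliver 0→2: —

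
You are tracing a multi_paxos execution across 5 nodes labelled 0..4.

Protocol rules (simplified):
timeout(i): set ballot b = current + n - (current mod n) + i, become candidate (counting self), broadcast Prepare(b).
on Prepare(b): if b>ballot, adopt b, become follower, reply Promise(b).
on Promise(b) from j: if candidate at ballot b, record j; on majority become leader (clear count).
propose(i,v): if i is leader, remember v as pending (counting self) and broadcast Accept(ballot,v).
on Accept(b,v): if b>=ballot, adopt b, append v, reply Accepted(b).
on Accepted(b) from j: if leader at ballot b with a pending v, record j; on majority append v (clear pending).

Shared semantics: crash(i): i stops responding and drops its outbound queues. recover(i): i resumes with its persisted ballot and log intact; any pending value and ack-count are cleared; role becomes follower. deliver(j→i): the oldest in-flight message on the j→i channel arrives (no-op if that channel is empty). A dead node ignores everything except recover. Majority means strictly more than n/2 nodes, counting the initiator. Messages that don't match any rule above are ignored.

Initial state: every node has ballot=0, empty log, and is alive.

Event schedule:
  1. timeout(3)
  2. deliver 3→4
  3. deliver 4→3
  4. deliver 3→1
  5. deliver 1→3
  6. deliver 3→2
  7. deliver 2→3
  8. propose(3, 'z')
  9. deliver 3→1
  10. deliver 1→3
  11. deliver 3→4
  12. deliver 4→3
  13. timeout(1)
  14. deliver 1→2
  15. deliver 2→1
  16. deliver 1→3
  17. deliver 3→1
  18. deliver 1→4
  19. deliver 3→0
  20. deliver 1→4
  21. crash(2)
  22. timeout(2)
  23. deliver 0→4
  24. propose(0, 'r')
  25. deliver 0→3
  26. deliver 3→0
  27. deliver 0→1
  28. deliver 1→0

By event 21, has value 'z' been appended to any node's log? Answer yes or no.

step 1 timeout(3): 3={cand,b=8,log=-}
step 2 deliver 3→4: 4={foll,b=8,log=-}
step 3 deliver 4→3: —
step 4 deliver 3→1: 1={foll,b=8,log=-}
step 5 deliver 1→3: 3={lead,b=8,log=-}
step 6 deliver 3→2: 2={foll,b=8,log=-}
step 7 deliver 2→3: —
step 8 propose(3,'z'): —
step 9 deliver 3→1: 1={foll,b=8,log=z}
step 10 deliver 1→3: —
step 11 deliver 3→4: 4={foll,b=8,log=z}
step 12 deliver 4→3: 3={lead,b=8,log=z}
step 13 timeout(1): 1={cand,b=11,log=z}
step 14 deliver 1→2: 2={foll,b=11,log=-}
step 15 deliver 2→1: —
step 16 deliver 1→3: 3={foll,b=11,log=z}
step 17 deliver 3→1: 1={lead,b=11,log=z}
step 18 deliver 1→4: 4={foll,b=11,log=z}
step 19 deliver 3→0: 0={foll,b=8,log=-}
step 20 deliver 1→4: —
step 21 crash(2): 2={✗foll,b=11,log=-}

yes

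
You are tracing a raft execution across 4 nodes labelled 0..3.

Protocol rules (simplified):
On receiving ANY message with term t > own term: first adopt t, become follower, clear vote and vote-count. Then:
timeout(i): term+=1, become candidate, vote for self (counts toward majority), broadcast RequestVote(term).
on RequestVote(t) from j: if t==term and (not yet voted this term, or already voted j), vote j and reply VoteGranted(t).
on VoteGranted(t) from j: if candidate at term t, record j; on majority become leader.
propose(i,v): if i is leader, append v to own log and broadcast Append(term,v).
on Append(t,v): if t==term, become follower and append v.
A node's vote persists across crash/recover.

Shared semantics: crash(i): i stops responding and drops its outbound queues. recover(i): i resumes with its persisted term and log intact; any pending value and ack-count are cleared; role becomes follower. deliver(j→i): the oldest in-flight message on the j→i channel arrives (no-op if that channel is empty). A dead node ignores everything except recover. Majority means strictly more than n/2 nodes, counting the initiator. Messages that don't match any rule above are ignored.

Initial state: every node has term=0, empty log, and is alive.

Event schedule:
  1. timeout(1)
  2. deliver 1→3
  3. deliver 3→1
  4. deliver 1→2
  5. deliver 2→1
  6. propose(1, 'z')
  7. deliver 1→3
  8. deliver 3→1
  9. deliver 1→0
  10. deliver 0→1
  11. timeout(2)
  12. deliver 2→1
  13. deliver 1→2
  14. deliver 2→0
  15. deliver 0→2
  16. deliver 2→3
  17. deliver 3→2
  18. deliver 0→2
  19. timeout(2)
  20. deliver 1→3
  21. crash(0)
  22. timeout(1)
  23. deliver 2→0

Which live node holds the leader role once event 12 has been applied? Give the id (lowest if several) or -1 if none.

after 1 — timeout(1): n1:cand/t1/[-]
after 2 — deliver 1→3: n3:foll/t1/[-]
after 3 — deliver 3→1: ·
after 4 — deliver 1→2: n2:foll/t1/[-]
after 5 — deliver 2→1: n1:lead/t1/[-]
after 6 — propose(1,'z'): n1:lead/t1/[z]
after 7 — deliver 1→3: n3:foll/t1/[z]
after 8 — deliver 3→1: ·
after 9 — deliver 1→0: n0:foll/t1/[-]
after 10 — deliver 0→1: ·
after 11 — timeout(2): n2:cand/t2/[-]
after 12 — deliver 2→1: n1:foll/t2/[z]

-1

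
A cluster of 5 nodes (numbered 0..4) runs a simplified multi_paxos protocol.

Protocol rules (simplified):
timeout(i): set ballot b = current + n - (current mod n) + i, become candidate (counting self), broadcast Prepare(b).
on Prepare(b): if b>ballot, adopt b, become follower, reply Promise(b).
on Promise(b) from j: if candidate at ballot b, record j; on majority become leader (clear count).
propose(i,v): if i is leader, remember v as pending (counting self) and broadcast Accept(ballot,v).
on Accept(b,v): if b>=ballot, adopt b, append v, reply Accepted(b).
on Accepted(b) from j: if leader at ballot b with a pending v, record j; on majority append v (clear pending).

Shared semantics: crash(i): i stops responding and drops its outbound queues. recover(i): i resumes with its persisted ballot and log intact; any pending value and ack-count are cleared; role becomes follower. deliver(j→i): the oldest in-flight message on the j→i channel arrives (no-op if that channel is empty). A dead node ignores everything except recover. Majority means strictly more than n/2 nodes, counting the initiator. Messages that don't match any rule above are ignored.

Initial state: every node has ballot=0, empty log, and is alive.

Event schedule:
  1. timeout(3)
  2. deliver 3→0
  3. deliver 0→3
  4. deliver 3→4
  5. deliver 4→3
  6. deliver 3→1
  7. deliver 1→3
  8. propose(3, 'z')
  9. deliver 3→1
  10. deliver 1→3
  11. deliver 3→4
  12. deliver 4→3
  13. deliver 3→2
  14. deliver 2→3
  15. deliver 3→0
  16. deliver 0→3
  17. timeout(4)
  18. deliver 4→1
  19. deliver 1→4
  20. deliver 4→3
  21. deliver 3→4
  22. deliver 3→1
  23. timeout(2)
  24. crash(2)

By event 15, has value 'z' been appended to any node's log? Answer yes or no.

yes

e1 timeout(3): 3[cand,b=8,-]
e2 deliver 3→0: 0[foll,b=8,-]
e3 deliver 0→3: ·
e4 deliver 3→4: 4[foll,b=8,-]
e5 deliver 4→3: 3[lead,b=8,-]
e6 deliver 3→1: 1[foll,b=8,-]
e7 deliver 1→3: ·
e8 propose(3,'z'): ·
e9 deliver 3→1: 1[foll,b=8,z]
e10 deliver 1→3: ·
e11 deliver 3→4: 4[foll,b=8,z]
e12 deliver 4→3: 3[lead,b=8,z]
e13 deliver 3→2: 2[foll,b=8,-]
e14 deliver 2→3: ·
e15 deliver 3→0: 0[foll,b=8,z]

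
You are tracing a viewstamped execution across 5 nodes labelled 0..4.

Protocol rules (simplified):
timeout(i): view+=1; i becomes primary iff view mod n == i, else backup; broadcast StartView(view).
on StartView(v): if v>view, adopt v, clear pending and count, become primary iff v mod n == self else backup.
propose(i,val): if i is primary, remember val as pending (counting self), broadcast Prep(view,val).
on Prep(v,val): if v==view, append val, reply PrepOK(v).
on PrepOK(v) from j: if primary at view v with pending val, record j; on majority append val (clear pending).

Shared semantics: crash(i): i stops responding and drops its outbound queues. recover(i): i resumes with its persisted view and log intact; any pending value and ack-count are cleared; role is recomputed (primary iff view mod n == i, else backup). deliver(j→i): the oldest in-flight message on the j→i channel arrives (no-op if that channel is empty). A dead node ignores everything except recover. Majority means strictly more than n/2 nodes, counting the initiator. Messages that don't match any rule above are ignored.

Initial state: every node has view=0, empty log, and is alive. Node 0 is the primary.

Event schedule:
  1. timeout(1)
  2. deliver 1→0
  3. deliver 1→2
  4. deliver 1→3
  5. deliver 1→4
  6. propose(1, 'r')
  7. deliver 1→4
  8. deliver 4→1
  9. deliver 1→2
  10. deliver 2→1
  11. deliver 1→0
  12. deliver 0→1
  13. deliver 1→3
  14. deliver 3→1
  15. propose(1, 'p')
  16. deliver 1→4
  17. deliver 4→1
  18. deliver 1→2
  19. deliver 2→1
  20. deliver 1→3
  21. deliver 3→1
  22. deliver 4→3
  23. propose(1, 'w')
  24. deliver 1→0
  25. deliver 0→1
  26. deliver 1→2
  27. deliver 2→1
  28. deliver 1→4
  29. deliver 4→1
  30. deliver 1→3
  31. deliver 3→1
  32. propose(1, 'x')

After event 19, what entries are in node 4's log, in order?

r,p

[1] timeout(1) → N1(prim v1 [-])
[2] deliver 1→0 → N0(back v1 [-])
[3] deliver 1→2 → N2(back v1 [-])
[4] deliver 1→3 → N3(back v1 [-])
[5] deliver 1→4 → N4(back v1 [-])
[6] propose(1,'r') → ∅
[7] deliver 1→4 → N4(back v1 [r])
[8] deliver 4→1 → ∅
[9] deliver 1→2 → N2(back v1 [r])
[10] deliver 2→1 → N1(prim v1 [r])
[11] deliver 1→0 → N0(back v1 [r])
[12] deliver 0→1 → ∅
[13] deliver 1→3 → N3(back v1 [r])
[14] deliver 3→1 → ∅
[15] propose(1,'p') → ∅
[16] deliver 1→4 → N4(back v1 [r,p])
[17] deliver 4→1 → ∅
[18] deliver 1→2 → N2(back v1 [r,p])
[19] deliver 2→1 → N1(prim v1 [r,p])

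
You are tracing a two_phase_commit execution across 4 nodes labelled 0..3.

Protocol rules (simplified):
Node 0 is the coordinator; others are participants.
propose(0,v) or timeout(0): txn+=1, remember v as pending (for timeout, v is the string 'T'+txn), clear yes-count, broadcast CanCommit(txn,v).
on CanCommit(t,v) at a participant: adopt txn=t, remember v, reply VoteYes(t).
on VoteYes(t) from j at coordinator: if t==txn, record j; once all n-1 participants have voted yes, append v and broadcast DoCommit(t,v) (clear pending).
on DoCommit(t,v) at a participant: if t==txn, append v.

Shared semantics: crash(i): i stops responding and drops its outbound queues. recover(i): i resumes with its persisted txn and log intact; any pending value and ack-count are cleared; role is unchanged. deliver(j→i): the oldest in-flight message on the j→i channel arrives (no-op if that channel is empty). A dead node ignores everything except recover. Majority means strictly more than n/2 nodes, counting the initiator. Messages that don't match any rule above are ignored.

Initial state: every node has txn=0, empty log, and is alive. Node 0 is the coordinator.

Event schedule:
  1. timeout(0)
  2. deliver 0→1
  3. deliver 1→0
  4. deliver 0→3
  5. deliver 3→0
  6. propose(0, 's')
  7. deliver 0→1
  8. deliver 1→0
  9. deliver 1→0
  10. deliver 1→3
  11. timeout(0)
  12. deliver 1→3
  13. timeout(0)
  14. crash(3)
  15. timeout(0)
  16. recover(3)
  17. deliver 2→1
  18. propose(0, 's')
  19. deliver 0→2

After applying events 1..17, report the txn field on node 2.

0

e1 timeout(0): 0[coor,t=1,-]
e2 deliver 0→1: 1[part,t=1,-]
e3 deliver 1→0: ·
e4 deliver 0→3: 3[part,t=1,-]
e5 deliver 3→0: ·
e6 propose(0,'s'): 0[coor,t=2,-]
e7 deliver 0→1: 1[part,t=2,-]
e8 deliver 1→0: ·
e9 deliver 1→0: ·
e10 deliver 1→3: ·
e11 timeout(0): 0[coor,t=3,-]
e12 deliver 1→3: ·
e13 timeout(0): 0[coor,t=4,-]
e14 crash(3): 3[✗part,t=1,-]
e15 timeout(0): 0[coor,t=5,-]
e16 recover(3): 3[part,t=1,-]
e17 deliver 2→1: ·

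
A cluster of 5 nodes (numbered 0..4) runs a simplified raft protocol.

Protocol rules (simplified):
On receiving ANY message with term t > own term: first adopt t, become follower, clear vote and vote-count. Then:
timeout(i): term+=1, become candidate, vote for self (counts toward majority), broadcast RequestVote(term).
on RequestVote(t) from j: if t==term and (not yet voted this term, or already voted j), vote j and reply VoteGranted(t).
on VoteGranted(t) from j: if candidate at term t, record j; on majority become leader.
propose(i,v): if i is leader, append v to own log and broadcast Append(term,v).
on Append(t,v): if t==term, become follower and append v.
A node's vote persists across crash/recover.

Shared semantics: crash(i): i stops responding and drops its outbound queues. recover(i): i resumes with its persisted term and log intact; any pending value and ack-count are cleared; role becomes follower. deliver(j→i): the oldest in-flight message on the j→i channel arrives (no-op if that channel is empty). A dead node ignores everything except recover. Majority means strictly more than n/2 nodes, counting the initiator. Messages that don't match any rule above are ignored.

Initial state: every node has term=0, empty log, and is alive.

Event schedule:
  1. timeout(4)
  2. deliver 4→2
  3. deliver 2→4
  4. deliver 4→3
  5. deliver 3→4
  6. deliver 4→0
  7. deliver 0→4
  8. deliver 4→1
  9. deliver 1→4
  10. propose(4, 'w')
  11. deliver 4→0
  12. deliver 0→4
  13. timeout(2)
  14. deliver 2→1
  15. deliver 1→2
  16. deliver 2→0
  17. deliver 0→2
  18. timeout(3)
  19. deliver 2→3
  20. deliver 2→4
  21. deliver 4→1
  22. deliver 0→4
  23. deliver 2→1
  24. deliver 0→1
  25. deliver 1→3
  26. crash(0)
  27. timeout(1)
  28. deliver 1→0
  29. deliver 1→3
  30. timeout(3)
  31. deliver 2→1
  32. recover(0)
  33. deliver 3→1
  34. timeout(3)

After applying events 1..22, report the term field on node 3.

2

after 1 — timeout(4): n4:cand/t1/[-]
after 2 — deliver 4→2: n2:foll/t1/[-]
after 3 — deliver 2→4: ·
after 4 — deliver 4→3: n3:foll/t1/[-]
after 5 — deliver 3→4: n4:lead/t1/[-]
after 6 — deliver 4→0: n0:foll/t1/[-]
after 7 — deliver 0→4: ·
after 8 — deliver 4→1: n1:foll/t1/[-]
after 9 — deliver 1→4: ·
after 10 — propose(4,'w'): n4:lead/t1/[w]
after 11 — deliver 4→0: n0:foll/t1/[w]
after 12 — deliver 0→4: ·
after 13 — timeout(2): n2:cand/t2/[-]
after 14 — deliver 2→1: n1:foll/t2/[-]
after 15 — deliver 1→2: ·
after 16 — deliver 2→0: n0:foll/t2/[w]
after 17 — deliver 0→2: n2:lead/t2/[-]
after 18 — timeout(3): n3:cand/t2/[-]
after 19 — deliver 2→3: ·
after 20 — deliver 2→4: n4:foll/t2/[w]
after 21 — deliver 4→1: ·
after 22 — deliver 0→4: ·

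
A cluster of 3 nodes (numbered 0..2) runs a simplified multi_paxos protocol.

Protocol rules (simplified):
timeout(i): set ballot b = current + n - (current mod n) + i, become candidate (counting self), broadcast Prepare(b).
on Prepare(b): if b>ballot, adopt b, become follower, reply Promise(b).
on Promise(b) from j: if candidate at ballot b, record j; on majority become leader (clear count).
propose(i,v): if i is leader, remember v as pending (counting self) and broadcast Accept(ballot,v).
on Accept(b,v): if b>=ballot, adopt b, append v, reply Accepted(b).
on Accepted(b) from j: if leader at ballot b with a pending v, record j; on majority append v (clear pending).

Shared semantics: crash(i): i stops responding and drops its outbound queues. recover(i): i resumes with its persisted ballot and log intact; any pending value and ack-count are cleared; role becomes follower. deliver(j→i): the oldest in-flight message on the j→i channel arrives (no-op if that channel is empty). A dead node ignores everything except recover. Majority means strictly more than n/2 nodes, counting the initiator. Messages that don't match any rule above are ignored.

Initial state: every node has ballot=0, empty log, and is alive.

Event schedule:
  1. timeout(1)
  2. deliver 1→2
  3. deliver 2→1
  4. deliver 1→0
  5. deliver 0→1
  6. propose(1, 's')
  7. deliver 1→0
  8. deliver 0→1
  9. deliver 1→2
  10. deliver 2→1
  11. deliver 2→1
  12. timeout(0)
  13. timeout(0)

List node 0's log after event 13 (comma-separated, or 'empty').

s

[1] timeout(1) → N1(cand b4 [-])
[2] deliver 1→2 → N2(foll b4 [-])
[3] deliver 2→1 → N1(lead b4 [-])
[4] deliver 1→0 → N0(foll b4 [-])
[5] deliver 0→1 → ∅
[6] propose(1,'s') → ∅
[7] deliver 1→0 → N0(foll b4 [s])
[8] deliver 0→1 → N1(lead b4 [s])
[9] deliver 1→2 → N2(foll b4 [s])
[10] deliver 2→1 → ∅
[11] deliver 2→1 → ∅
[12] timeout(0) → N0(cand b6 [s])
[13] timeout(0) → N0(cand b9 [s])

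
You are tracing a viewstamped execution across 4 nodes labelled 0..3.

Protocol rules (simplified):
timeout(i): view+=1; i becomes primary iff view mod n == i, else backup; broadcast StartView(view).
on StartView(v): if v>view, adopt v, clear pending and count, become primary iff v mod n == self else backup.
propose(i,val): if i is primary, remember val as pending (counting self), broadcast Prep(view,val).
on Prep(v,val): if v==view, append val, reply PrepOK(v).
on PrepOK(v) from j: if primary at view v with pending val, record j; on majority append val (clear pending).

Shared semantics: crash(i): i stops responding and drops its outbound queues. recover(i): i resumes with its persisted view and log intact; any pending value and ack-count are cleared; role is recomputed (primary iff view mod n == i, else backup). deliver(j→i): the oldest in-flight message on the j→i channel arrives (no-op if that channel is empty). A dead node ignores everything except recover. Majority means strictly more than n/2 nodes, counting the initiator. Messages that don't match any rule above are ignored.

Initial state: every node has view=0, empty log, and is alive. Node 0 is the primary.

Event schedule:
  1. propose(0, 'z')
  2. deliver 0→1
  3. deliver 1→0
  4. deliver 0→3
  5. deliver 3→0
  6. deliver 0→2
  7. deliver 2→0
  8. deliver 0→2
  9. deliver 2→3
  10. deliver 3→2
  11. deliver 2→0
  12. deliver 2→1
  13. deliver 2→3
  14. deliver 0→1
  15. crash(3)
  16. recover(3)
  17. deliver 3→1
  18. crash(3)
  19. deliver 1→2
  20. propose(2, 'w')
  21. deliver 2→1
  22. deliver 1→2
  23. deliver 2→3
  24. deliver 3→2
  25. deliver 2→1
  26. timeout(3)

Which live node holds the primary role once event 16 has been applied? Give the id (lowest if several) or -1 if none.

[1] propose(0,'z') → ∅
[2] deliver 0→1 → N1(back v0 [z])
[3] deliver 1→0 → ∅
[4] deliver 0→3 → N3(back v0 [z])
[5] deliver 3→0 → N0(prim v0 [z])
[6] deliver 0→2 → N2(back v0 [z])
[7] deliver 2→0 → ∅
[8] deliver 0→2 → ∅
[9] deliver 2→3 → ∅
[10] deliver 3→2 → ∅
[11] deliver 2→0 → ∅
[12] deliver 2→1 → ∅
[13] deliver 2→3 → ∅
[14] deliver 0→1 → ∅
[15] crash(3) → N3(✗back v0 [z])
[16] recover(3) → N3(back v0 [z])

0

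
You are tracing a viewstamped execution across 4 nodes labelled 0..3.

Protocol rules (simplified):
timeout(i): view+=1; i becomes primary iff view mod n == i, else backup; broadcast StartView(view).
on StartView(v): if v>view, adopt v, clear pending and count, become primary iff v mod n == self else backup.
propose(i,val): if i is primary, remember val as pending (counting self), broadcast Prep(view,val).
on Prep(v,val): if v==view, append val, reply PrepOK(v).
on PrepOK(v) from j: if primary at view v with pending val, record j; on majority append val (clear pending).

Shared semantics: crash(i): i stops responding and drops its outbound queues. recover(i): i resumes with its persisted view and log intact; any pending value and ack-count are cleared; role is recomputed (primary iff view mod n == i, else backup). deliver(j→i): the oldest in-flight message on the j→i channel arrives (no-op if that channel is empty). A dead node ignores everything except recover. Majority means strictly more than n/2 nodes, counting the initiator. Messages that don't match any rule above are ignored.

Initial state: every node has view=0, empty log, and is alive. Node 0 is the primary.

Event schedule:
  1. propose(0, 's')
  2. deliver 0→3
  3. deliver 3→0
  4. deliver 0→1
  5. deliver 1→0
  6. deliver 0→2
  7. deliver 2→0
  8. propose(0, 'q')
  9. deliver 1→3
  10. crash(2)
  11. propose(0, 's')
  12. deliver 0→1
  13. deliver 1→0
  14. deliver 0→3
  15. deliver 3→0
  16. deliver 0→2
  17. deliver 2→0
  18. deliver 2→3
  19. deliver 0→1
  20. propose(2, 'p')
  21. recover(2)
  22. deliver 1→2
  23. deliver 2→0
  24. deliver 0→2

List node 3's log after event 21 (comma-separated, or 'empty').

s,q

1. propose(0,'s'):  nop
2. deliver 0→3:  <3:back v0 s>
3. deliver 3→0:  nop
4. deliver 0→1:  <1:back v0 s>
5. deliver 1→0:  <0:prim v0 s>
6. deliver 0→2:  <2:back v0 s>
7. deliver 2→0:  nop
8. propose(0,'q'):  nop
9. deliver 1→3:  nop
10. crash(2):  <2:✗back v0 s>
11. propose(0,'s'):  nop
12. deliver 0→1:  <1:back v0 s,q>
13. deliver 1→0:  nop
14. deliver 0→3:  <3:back v0 s,q>
15. deliver 3→0:  <0:prim v0 s,s>
16. deliver 0→2:  nop
17. deliver 2→0:  nop
18. deliver 2→3:  nop
19. deliver 0→1:  <1:back v0 s,q,s>
20. propose(2,'p'):  nop
21. recover(2):  <2:back v0 s>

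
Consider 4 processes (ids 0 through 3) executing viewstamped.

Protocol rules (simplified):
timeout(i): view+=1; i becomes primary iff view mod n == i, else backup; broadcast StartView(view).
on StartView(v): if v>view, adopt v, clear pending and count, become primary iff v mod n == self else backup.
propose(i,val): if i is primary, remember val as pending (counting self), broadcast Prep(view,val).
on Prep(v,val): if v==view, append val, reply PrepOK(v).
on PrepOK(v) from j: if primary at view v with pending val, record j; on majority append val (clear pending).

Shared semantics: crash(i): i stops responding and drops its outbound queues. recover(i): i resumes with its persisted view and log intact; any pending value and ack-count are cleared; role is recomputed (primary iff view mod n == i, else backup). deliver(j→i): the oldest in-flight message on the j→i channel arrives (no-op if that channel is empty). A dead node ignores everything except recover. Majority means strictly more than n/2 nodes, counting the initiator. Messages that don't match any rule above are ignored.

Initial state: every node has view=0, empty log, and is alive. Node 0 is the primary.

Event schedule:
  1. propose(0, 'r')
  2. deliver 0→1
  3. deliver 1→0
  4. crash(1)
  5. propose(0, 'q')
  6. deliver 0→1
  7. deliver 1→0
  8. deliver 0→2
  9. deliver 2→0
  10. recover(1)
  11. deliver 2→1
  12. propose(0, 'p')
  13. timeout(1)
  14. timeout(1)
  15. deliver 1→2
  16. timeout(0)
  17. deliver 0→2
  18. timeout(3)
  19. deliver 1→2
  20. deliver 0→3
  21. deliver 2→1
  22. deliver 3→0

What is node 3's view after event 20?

e1 propose(0,'r'): ·
e2 deliver 0→1: 1[back,v=0,r]
e3 deliver 1→0: ·
e4 crash(1): 1[✗back,v=0,r]
e5 propose(0,'q'): ·
e6 deliver 0→1: ·
e7 deliver 1→0: ·
e8 deliver 0→2: 2[back,v=0,r]
e9 deliver 2→0: ·
e10 recover(1): 1[back,v=0,r]
e11 deliver 2→1: ·
e12 propose(0,'p'): ·
e13 timeout(1): 1[prim,v=1,r]
e14 timeout(1): 1[back,v=2,r]
e15 deliver 1→2: 2[back,v=1,r]
e16 timeout(0): 0[back,v=1,-]
e17 deliver 0→2: ·
e18 timeout(3): 3[back,v=1,-]
e19 deliver 1→2: 2[prim,v=2,r]
e20 deliver 0→3: ·

1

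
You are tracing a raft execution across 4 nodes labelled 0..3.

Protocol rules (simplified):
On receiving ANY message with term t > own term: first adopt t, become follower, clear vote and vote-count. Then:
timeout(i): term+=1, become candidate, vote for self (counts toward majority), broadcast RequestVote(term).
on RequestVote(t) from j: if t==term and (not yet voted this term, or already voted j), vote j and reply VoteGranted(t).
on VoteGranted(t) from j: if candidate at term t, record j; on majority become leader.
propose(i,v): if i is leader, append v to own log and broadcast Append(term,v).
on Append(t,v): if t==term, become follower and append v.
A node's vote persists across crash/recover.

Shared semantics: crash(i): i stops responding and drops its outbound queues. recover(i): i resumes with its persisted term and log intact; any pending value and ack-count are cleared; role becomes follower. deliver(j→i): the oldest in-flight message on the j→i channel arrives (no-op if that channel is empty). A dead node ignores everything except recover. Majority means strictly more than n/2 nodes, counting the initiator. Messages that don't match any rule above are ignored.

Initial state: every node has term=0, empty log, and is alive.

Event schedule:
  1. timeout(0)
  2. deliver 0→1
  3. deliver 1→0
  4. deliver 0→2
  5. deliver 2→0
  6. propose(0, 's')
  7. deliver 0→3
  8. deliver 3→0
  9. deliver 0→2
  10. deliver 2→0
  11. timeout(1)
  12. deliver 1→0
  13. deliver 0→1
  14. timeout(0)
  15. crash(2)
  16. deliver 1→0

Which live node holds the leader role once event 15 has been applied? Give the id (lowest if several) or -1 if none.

after 1 — timeout(0): n0:cand/t1/[-]
after 2 — deliver 0→1: n1:foll/t1/[-]
after 3 — deliver 1→0: ·
after 4 — deliver 0→2: n2:foll/t1/[-]
after 5 — deliver 2→0: n0:lead/t1/[-]
after 6 — propose(0,'s'): n0:lead/t1/[s]
after 7 — deliver 0→3: n3:foll/t1/[-]
after 8 — deliver 3→0: ·
after 9 — deliver 0→2: n2:foll/t1/[s]
after 10 — deliver 2→0: ·
after 11 — timeout(1): n1:cand/t2/[-]
after 12 — deliver 1→0: n0:foll/t2/[s]
after 13 — deliver 0→1: ·
after 14 — timeout(0): n0:cand/t3/[s]
after 15 — crash(2): n2:✗foll/t1/[s]

-1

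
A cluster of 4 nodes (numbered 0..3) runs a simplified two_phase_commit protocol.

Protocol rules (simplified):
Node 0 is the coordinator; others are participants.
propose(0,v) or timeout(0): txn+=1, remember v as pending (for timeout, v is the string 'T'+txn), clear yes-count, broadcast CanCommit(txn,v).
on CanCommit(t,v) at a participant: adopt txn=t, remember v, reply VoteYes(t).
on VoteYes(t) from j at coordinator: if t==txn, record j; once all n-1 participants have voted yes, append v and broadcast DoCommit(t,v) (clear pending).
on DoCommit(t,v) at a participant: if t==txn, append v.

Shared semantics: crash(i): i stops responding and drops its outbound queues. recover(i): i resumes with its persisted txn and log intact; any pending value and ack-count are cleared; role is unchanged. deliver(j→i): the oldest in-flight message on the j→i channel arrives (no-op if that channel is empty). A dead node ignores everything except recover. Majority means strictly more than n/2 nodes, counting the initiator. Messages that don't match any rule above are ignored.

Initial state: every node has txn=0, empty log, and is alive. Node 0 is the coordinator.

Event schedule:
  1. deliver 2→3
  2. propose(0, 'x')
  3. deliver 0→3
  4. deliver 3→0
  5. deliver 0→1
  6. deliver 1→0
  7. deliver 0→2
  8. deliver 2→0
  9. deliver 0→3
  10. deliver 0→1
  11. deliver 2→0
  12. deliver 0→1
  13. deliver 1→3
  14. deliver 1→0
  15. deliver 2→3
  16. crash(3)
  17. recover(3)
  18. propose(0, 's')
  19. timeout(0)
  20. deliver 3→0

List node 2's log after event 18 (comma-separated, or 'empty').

empty

[1] deliver 2→3 → ∅
[2] propose(0,'x') → N0(coor t1 [-])
[3] deliver 0→3 → N3(part t1 [-])
[4] deliver 3→0 → ∅
[5] deliver 0→1 → N1(part t1 [-])
[6] deliver 1→0 → ∅
[7] deliver 0→2 → N2(part t1 [-])
[8] deliver 2→0 → N0(coor t1 [x])
[9] deliver 0→3 → N3(part t1 [x])
[10] deliver 0→1 → N1(part t1 [x])
[11] deliver 2→0 → ∅
[12] deliver 0→1 → ∅
[13] deliver 1→3 → ∅
[14] deliver 1→0 → ∅
[15] deliver 2→3 → ∅
[16] crash(3) → N3(✗part t1 [x])
[17] recover(3) → N3(part t1 [x])
[18] propose(0,'s') → N0(coor t2 [x])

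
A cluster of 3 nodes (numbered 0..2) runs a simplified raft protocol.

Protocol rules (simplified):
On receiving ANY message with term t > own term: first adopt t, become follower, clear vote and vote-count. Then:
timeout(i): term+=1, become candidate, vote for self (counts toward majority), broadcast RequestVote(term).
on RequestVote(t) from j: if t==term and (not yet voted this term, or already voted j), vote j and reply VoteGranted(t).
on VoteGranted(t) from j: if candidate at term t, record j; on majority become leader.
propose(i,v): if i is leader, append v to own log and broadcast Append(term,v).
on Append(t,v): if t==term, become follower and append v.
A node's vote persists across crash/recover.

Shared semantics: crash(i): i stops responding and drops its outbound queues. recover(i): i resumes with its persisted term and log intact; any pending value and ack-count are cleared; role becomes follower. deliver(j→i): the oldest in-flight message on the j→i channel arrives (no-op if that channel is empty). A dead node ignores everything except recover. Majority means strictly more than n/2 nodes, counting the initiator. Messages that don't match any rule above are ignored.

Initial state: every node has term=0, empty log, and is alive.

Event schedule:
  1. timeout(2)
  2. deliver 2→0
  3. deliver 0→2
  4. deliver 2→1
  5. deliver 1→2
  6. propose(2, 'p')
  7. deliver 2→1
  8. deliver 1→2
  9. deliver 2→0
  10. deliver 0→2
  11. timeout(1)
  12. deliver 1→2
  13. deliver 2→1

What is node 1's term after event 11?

2

[1] timeout(2) → N2(cand t1 [-])
[2] deliver 2→0 → N0(foll t1 [-])
[3] deliver 0→2 → N2(lead t1 [-])
[4] deliver 2→1 → N1(foll t1 [-])
[5] deliver 1→2 → ∅
[6] propose(2,'p') → N2(lead t1 [p])
[7] deliver 2→1 → N1(foll t1 [p])
[8] deliver 1→2 → ∅
[9] deliver 2→0 → N0(foll t1 [p])
[10] deliver 0→2 → ∅
[11] timeout(1) → N1(cand t2 [p])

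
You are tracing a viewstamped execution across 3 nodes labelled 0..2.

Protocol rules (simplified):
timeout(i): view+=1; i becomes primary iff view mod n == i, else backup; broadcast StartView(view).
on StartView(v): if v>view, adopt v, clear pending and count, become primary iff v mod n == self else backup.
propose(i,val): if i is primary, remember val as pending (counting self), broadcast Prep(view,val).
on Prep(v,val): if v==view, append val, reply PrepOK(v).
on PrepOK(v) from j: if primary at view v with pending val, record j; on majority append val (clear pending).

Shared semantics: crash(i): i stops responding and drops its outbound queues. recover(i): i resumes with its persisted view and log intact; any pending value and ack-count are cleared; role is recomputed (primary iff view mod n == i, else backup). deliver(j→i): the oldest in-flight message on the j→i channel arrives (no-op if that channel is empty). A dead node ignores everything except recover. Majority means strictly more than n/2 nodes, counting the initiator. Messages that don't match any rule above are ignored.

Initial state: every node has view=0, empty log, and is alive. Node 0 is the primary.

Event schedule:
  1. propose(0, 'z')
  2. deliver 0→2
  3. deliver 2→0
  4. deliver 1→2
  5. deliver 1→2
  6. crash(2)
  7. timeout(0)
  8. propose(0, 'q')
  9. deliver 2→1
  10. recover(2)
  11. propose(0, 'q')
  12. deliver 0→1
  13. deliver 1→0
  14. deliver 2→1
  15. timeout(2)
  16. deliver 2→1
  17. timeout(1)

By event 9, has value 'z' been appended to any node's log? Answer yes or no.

yes

[1] propose(0,'z') → ∅
[2] deliver 0→2 → N2(back v0 [z])
[3] deliver 2→0 → N0(prim v0 [z])
[4] deliver 1→2 → ∅
[5] deliver 1→2 → ∅
[6] crash(2) → N2(✗back v0 [z])
[7] timeout(0) → N0(back v1 [z])
[8] propose(0,'q') → ∅
[9] deliver 2→1 → ∅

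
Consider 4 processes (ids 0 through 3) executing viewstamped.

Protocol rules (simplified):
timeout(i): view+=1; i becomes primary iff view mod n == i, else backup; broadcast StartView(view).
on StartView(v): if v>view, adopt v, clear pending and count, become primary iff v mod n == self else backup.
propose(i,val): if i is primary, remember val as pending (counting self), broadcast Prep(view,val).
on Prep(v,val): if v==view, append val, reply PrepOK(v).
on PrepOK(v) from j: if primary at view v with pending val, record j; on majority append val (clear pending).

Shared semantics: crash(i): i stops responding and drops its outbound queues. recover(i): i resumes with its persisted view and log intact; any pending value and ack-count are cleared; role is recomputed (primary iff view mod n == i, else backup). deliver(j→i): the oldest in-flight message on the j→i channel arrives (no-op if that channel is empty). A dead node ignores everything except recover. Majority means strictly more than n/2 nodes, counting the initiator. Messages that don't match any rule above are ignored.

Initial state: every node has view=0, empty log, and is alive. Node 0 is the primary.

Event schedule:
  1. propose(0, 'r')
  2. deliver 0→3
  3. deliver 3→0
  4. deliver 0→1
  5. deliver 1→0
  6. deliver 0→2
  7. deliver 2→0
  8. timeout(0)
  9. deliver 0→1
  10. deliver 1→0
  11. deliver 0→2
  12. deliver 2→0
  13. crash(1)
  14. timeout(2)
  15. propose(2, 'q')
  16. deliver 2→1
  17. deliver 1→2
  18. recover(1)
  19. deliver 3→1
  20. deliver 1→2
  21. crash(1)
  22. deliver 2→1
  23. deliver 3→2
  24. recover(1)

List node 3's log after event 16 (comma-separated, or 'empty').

after 1 — propose(0,'r'): ·
after 2 — deliver 0→3: n3:back/v0/[r]
after 3 — deliver 3→0: ·
after 4 — deliver 0→1: n1:back/v0/[r]
after 5 — deliver 1→0: n0:prim/v0/[r]
after 6 — deliver 0→2: n2:back/v0/[r]
after 7 — deliver 2→0: ·
after 8 — timeout(0): n0:back/v1/[r]
after 9 — deliver 0→1: n1:prim/v1/[r]
after 10 — deliver 1→0: ·
after 11 — deliver 0→2: n2:back/v1/[r]
after 12 — deliver 2→0: ·
after 13 — crash(1): n1:✗prim/v1/[r]
after 14 — timeout(2): n2:prim/v2/[r]
after 15 — propose(2,'q'): ·
after 16 — deliver 2→1: ·

r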